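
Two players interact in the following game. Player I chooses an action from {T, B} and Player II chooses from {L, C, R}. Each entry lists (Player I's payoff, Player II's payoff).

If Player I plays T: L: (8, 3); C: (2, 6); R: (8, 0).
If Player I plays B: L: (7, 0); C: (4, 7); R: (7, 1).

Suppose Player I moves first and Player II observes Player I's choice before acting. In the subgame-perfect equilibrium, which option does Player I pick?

Backward induction with Player I moving first.
- T → Player II plays C (best of 3, 6, 0); Player I gets 2.
- B → Player II plays C (best of 0, 7, 1); Player I gets 4.
Maximizing over 2, 4, Player I chooses B. Subgame-perfect outcome: (B, C) with payoffs (4, 7).

B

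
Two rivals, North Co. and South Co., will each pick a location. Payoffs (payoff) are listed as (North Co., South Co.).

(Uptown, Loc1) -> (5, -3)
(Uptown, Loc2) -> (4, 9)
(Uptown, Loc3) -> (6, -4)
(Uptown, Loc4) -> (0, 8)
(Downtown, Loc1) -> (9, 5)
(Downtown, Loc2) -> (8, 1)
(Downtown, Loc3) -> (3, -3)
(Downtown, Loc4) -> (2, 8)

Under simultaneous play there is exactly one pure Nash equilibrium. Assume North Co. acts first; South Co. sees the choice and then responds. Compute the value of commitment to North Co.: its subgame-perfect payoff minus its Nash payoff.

2

Solve by backward induction (North Co. leads).
- Uptown: BR = Loc2, leader payoff 4.
- Downtown: BR = Loc4, leader payoff 2.
North Co.'s induced payoffs are 4, 2, so North Co. commits to Uptown. Subgame-perfect outcome: (Uptown, Loc2) with payoffs (4, 9).
For the simultaneous game, intersect best replies.
North Co.'s best replies: Loc1→Downtown; Loc2→Downtown; Loc3→Uptown; Loc4→Downtown.
South Co.'s best replies: Uptown→Loc2; Downtown→Loc4.
The unique mutual best reply is (Downtown, Loc4), giving (2, 8).
North Co.'s commitment gain: 4 − 2 = 2.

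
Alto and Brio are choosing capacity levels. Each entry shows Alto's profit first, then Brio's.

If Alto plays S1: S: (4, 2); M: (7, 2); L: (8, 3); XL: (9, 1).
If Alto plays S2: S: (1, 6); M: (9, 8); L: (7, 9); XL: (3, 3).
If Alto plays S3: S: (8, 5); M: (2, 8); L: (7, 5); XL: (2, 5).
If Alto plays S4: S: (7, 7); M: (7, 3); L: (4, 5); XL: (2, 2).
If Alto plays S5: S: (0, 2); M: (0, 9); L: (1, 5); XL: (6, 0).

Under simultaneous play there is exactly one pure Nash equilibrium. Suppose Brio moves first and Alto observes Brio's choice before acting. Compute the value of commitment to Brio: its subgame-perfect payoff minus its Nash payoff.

5

Alto best-responds to each possible Brio move:
- S: Alto compares 4, 1, 8, 7, 0 and picks S3; Brio would get 5.
- M: Alto compares 7, 9, 2, 7, 0 and picks S2; Brio would get 8.
- L: Alto compares 8, 7, 7, 4, 1 and picks S1; Brio would get 3.
- XL: Alto compares 9, 3, 2, 2, 6 and picks S1; Brio would get 1.
Maximizing over 5, 8, 3, 1, Brio chooses M. Subgame-perfect outcome: (S2, M) with payoffs (9, 8).
For the simultaneous game, intersect best replies.
Alto's best replies: S→S3; M→S2; L→S1; XL→S1.
Brio's best replies: S1→L; S2→L; S3→M; S4→S; S5→M.
The unique mutual best reply is (S1, L), giving (8, 3).
Brio's commitment gain: 8 − 3 = 5.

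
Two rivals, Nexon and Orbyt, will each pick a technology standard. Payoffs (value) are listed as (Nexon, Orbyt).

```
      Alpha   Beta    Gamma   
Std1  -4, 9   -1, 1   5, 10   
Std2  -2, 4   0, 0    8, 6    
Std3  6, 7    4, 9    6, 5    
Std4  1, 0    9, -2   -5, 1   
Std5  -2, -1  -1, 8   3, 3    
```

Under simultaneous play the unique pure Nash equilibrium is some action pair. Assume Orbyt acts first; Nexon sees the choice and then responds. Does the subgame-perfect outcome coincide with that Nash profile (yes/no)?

no

Solve by backward induction (Orbyt leads).
- Alpha → Nexon plays Std3 (best of -4, -2, 6, 1, -2); Orbyt gets 7.
- Beta → Nexon plays Std4 (best of -1, 0, 4, 9, -1); Orbyt gets -2.
- Gamma → Nexon plays Std2 (best of 5, 8, 6, -5, 3); Orbyt gets 6.
Among 7, -2, 6, the best is 7 at Alpha. Subgame-perfect outcome: (Std3, Alpha) with payoffs (6, 7).
Under simultaneous play:
Nexon's best replies: Alpha→Std3; Beta→Std4; Gamma→Std2.
Orbyt's best replies: Std1→Gamma; Std2→Gamma; Std3→Beta; Std4→Gamma; Std5→Beta.
Only (Std2, Gamma) has each player best-responding; Nash payoffs (8, 6).
Sequential outcome (Std3, Alpha) differs from the Nash profile (Std2, Gamma).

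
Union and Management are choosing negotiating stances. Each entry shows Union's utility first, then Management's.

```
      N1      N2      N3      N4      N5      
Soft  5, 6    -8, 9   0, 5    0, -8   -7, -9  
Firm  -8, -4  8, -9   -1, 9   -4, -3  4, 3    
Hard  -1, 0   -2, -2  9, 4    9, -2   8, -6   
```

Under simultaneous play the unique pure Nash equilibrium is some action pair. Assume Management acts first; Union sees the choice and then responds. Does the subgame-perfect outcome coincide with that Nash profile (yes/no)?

Backward induction with Management moving first.
- N1 → Union plays Soft (best of 5, -8, -1); Management gets 6.
- N2 → Union plays Firm (best of -8, 8, -2); Management gets -9.
- N3 → Union plays Hard (best of 0, -1, 9); Management gets 4.
- N4 → Union plays Hard (best of 0, -4, 9); Management gets -2.
- N5 → Union plays Hard (best of -7, 4, 8); Management gets -6.
Among 6, -9, 4, -2, -6, the best is 6 at N1. Subgame-perfect outcome: (Soft, N1) with payoffs (5, 6).
Now find the simultaneous Nash equilibrium.
Union's best replies: N1→Soft; N2→Firm; N3→Hard; N4→Hard; N5→Hard.
Management's best replies: Soft→N2; Firm→N3; Hard→N3.
Only (Hard, N3) has each player best-responding; Nash payoffs (9, 4).
Sequential outcome (Soft, N1) differs from the Nash profile (Hard, N3).

no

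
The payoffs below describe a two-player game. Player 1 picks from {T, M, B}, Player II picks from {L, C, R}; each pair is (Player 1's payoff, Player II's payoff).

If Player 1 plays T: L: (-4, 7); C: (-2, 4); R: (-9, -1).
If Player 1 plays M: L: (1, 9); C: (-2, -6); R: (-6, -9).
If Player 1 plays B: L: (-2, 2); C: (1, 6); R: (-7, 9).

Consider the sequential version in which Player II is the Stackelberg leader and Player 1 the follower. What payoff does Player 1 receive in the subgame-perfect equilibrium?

Work backward from Player 1's decision.
- L: BR = M, leader payoff 9.
- C: BR = B, leader payoff 6.
- R: BR = M, leader payoff -9.
Player II's induced payoffs are 9, 6, -9, so Player II commits to L. Subgame-perfect outcome: (M, L) with payoffs (1, 9).

1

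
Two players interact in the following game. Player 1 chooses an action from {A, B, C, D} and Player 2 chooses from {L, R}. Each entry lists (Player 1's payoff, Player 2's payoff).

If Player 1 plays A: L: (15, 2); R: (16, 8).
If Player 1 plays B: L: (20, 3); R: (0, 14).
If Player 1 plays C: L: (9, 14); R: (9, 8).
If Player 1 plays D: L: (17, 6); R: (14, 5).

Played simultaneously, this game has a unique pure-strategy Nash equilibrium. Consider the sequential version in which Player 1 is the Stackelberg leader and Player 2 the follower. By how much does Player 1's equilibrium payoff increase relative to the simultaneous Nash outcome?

1

Work backward from Player 2's decision.
- A → Player 2 plays R (best of 2, 8); Player 1 gets 16.
- B → Player 2 plays R (best of 3, 14); Player 1 gets 0.
- C → Player 2 plays L (best of 14, 8); Player 1 gets 9.
- D → Player 2 plays L (best of 6, 5); Player 1 gets 17.
Player 1's induced payoffs are 16, 0, 9, 17, so Player 1 commits to D. Subgame-perfect outcome: (D, L) with payoffs (17, 6).
Now find the simultaneous Nash equilibrium.
Player 1's best replies: L→B; R→A.
Player 2's best replies: A→R; B→R; C→L; D→L.
Only (A, R) has each player best-responding; Nash payoffs (16, 8).
Player 1's commitment gain: 17 − 16 = 1.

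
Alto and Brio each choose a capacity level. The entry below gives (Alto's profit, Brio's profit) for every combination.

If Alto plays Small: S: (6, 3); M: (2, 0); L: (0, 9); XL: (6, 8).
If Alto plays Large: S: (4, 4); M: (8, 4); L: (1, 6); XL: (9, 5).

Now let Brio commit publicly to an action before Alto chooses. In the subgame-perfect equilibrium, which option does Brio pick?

Solve by backward induction (Brio leads).
- S → Alto plays Small (best of 6, 4); Brio gets 3.
- M → Alto plays Large (best of 2, 8); Brio gets 4.
- L → Alto plays Large (best of 0, 1); Brio gets 6.
- XL → Alto plays Large (best of 6, 9); Brio gets 5.
Brio's induced payoffs are 3, 4, 6, 5, so Brio commits to L. Subgame-perfect outcome: (Large, L) with payoffs (1, 6).

L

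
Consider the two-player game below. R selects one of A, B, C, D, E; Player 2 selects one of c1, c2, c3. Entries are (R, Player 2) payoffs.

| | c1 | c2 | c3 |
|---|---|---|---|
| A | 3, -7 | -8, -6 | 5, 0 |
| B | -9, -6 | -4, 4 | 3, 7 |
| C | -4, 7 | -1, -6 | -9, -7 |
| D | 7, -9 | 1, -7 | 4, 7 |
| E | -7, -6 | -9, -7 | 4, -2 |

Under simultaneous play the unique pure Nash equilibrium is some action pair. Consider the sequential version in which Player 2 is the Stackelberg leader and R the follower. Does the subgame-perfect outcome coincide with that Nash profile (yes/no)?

R best-responds to each possible Player 2 move:
- c1: R compares 3, -9, -4, 7, -7 and picks D; Player 2 would get -9.
- c2: R compares -8, -4, -1, 1, -9 and picks D; Player 2 would get -7.
- c3: R compares 5, 3, -9, 4, 4 and picks A; Player 2 would get 0.
Player 2's induced payoffs are -9, -7, 0, so Player 2 commits to c3. Subgame-perfect outcome: (A, c3) with payoffs (5, 0).
For the simultaneous game, intersect best replies.
R's best replies: c1→D; c2→D; c3→A.
Player 2's best replies: A→c3; B→c3; C→c1; D→c3; E→c3.
Only (A, c3) has each player best-responding; Nash payoffs (5, 0).
Sequential outcome (A, c3) coincides with the Nash profile (A, c3).

yes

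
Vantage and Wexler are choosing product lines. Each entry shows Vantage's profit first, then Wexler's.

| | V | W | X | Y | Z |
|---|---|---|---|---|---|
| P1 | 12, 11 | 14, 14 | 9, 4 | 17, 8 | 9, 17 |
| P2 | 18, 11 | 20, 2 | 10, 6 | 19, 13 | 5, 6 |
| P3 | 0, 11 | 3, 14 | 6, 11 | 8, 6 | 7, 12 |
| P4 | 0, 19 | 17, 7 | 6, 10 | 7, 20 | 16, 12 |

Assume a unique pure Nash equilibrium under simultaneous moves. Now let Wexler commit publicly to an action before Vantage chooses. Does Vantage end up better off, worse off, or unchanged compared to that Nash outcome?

Work backward from Vantage's decision.
- V: BR = P2, leader payoff 11.
- W: BR = P2, leader payoff 2.
- X: BR = P2, leader payoff 6.
- Y: BR = P2, leader payoff 13.
- Z: BR = P4, leader payoff 12.
Among 11, 2, 6, 13, 12, the best is 13 at Y. Subgame-perfect outcome: (P2, Y) with payoffs (19, 13).
Now find the simultaneous Nash equilibrium.
Vantage's best replies: V→P2; W→P2; X→P2; Y→P2; Z→P4.
Wexler's best replies: P1→Z; P2→Y; P3→W; P4→Y.
The unique mutual best reply is (P2, Y), giving (19, 13).
Vantage earns 19 sequentially versus 19 at the Nash outcome: unchanged.

unchanged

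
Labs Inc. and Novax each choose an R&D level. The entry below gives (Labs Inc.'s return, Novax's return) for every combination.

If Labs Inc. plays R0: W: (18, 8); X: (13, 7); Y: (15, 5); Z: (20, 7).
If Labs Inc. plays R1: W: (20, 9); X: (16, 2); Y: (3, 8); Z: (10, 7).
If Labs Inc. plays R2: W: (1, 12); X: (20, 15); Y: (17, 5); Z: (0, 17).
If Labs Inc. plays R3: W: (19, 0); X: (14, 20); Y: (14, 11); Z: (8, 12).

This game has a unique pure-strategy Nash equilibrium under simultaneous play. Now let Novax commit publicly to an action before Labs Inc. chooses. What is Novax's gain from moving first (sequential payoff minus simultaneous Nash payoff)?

6

Labs Inc. best-responds to each possible Novax move:
- W → Labs Inc. plays R1 (best of 18, 20, 1, 19); Novax gets 9.
- X → Labs Inc. plays R2 (best of 13, 16, 20, 14); Novax gets 15.
- Y → Labs Inc. plays R2 (best of 15, 3, 17, 14); Novax gets 5.
- Z → Labs Inc. plays R0 (best of 20, 10, 0, 8); Novax gets 7.
Novax's induced payoffs are 9, 15, 5, 7, so Novax commits to X. Subgame-perfect outcome: (R2, X) with payoffs (20, 15).
For the simultaneous game, intersect best replies.
Labs Inc.'s best replies: W→R1; X→R2; Y→R2; Z→R0.
Novax's best replies: R0→W; R1→W; R2→Z; R3→X.
Only (R1, W) has each player best-responding; Nash payoffs (20, 9).
Novax's commitment gain: 15 − 9 = 6.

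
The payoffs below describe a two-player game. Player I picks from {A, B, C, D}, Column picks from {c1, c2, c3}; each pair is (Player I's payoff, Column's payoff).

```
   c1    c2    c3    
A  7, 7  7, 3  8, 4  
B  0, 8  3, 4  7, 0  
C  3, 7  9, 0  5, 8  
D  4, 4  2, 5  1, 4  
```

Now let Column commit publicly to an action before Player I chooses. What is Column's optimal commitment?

c1

Work backward from Player I's decision.
- c1 → Player I plays A (best of 7, 0, 3, 4); Column gets 7.
- c2 → Player I plays C (best of 7, 3, 9, 2); Column gets 0.
- c3 → Player I plays A (best of 8, 7, 5, 1); Column gets 4.
Maximizing over 7, 0, 4, Column chooses c1. Subgame-perfect outcome: (A, c1) with payoffs (7, 7).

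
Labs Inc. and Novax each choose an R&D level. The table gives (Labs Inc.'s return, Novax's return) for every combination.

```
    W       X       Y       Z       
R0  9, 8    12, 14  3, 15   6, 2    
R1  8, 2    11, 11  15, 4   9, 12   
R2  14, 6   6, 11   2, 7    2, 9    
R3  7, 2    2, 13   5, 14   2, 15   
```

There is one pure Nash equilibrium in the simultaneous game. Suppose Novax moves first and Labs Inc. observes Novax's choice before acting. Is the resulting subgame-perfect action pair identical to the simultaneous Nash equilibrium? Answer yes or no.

no

Solve by backward induction (Novax leads).
- W: Labs Inc. compares 9, 8, 14, 7 and picks R2; Novax would get 6.
- X: Labs Inc. compares 12, 11, 6, 2 and picks R0; Novax would get 14.
- Y: Labs Inc. compares 3, 15, 2, 5 and picks R1; Novax would get 4.
- Z: Labs Inc. compares 6, 9, 2, 2 and picks R1; Novax would get 12.
Among 6, 14, 4, 12, the best is 14 at X. Subgame-perfect outcome: (R0, X) with payoffs (12, 14).
Under simultaneous play:
Labs Inc.'s best replies: W→R2; X→R0; Y→R1; Z→R1.
Novax's best replies: R0→Y; R1→Z; R2→X; R3→Z.
The unique mutual best reply is (R1, Z), giving (9, 12).
Sequential outcome (R0, X) differs from the Nash profile (R1, Z).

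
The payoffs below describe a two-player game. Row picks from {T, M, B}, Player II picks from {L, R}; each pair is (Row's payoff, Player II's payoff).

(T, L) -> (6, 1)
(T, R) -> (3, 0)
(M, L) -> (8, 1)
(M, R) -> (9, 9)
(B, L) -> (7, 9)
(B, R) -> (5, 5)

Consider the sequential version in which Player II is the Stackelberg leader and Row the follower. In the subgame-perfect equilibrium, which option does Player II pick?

Backward induction with Player II moving first.
- L: BR = M, leader payoff 1.
- R: BR = M, leader payoff 9.
Maximizing over 1, 9, Player II chooses R. Subgame-perfect outcome: (M, R) with payoffs (9, 9).

R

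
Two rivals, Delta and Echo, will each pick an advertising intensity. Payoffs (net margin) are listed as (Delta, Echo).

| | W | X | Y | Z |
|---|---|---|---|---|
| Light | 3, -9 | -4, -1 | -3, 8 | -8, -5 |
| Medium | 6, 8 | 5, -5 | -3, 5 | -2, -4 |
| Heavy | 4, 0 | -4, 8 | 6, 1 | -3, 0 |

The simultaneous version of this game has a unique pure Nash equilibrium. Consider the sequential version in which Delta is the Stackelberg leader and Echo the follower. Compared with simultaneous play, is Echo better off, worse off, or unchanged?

Solve by backward induction (Delta leads).
- Light → Echo plays Y (best of -9, -1, 8, -5); Delta gets -3.
- Medium → Echo plays W (best of 8, -5, 5, -4); Delta gets 6.
- Heavy → Echo plays X (best of 0, 8, 1, 0); Delta gets -4.
Among -3, 6, -4, the best is 6 at Medium. Subgame-perfect outcome: (Medium, W) with payoffs (6, 8).
For the simultaneous game, intersect best replies.
Delta's best replies: W→Medium; X→Medium; Y→Heavy; Z→Medium.
Echo's best replies: Light→Y; Medium→W; Heavy→X.
The unique mutual best reply is (Medium, W), giving (6, 8).
Echo earns 8 sequentially versus 8 at the Nash outcome: unchanged.

unchanged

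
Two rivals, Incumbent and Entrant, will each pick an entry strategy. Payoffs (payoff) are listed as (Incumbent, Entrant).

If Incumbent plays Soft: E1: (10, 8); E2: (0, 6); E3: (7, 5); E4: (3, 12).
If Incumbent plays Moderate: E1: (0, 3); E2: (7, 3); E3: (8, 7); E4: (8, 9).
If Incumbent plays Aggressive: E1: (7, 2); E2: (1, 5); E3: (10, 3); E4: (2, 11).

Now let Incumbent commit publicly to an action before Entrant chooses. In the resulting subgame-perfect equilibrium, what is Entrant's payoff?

9

Entrant best-responds to each possible Incumbent move:
- Soft: Entrant compares 8, 6, 5, 12 and picks E4; Incumbent would get 3.
- Moderate: Entrant compares 3, 3, 7, 9 and picks E4; Incumbent would get 8.
- Aggressive: Entrant compares 2, 5, 3, 11 and picks E4; Incumbent would get 2.
Incumbent's induced payoffs are 3, 8, 2, so Incumbent commits to Moderate. Subgame-perfect outcome: (Moderate, E4) with payoffs (8, 9).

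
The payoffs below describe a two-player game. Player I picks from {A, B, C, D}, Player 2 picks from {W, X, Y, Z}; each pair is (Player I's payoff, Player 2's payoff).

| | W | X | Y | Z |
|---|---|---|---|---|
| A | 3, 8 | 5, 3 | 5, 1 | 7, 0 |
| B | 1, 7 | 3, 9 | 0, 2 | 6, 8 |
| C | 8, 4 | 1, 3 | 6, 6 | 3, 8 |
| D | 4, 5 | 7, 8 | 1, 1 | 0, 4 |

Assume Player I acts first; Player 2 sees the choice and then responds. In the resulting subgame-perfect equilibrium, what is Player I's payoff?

Solve by backward induction (Player I leads).
- A: BR = W, leader payoff 3.
- B: BR = X, leader payoff 3.
- C: BR = Z, leader payoff 3.
- D: BR = X, leader payoff 7.
Among 3, 3, 3, 7, the best is 7 at D. Subgame-perfect outcome: (D, X) with payoffs (7, 8).

7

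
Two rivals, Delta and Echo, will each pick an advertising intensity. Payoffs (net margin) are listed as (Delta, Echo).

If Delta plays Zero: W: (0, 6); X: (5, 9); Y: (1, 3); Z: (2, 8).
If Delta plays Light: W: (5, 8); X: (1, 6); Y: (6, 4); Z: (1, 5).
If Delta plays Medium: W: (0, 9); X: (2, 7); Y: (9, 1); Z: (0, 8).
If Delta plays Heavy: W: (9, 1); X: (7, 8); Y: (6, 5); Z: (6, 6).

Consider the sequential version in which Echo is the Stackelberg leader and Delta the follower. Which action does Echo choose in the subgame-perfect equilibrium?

Work backward from Delta's decision.
- W: Delta compares 0, 5, 0, 9 and picks Heavy; Echo would get 1.
- X: Delta compares 5, 1, 2, 7 and picks Heavy; Echo would get 8.
- Y: Delta compares 1, 6, 9, 6 and picks Medium; Echo would get 1.
- Z: Delta compares 2, 1, 0, 6 and picks Heavy; Echo would get 6.
Maximizing over 1, 8, 1, 6, Echo chooses X. Subgame-perfect outcome: (Heavy, X) with payoffs (7, 8).

X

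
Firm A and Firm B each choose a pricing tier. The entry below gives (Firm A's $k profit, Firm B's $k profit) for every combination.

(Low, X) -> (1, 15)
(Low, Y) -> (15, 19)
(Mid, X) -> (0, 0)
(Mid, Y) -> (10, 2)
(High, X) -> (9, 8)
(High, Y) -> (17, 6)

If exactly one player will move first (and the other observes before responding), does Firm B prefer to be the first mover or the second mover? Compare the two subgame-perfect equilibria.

If Firm A leads: Firm B's best replies are Low→Y, Mid→Y, High→X; Firm A's induced payoffs 15, 10, 9; outcome (Low, Y), payoffs (15, 19).
If Firm B leads: Firm A's best replies are X→High, Y→High; Firm B's induced payoffs 8, 6; outcome (High, X), payoffs (9, 8).
Firm B gets 8 moving first and 19 moving second, so Firm B prefers to move second.

second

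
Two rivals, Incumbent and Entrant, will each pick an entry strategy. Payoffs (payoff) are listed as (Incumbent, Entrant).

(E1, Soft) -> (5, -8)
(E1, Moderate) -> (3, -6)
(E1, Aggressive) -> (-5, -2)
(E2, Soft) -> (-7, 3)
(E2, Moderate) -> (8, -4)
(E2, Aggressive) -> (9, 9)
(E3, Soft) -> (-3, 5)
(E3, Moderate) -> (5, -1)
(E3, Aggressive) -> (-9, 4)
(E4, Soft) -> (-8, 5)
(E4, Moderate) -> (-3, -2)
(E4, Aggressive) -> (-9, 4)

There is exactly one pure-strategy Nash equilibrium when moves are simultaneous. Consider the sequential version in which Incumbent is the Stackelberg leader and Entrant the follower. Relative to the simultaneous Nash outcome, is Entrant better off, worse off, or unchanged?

Work backward from Entrant's decision.
- E1: Entrant compares -8, -6, -2 and picks Aggressive; Incumbent would get -5.
- E2: Entrant compares 3, -4, 9 and picks Aggressive; Incumbent would get 9.
- E3: Entrant compares 5, -1, 4 and picks Soft; Incumbent would get -3.
- E4: Entrant compares 5, -2, 4 and picks Soft; Incumbent would get -8.
Among -5, 9, -3, -8, the best is 9 at E2. Subgame-perfect outcome: (E2, Aggressive) with payoffs (9, 9).
Now find the simultaneous Nash equilibrium.
Incumbent's best replies: Soft→E1; Moderate→E2; Aggressive→E2.
Entrant's best replies: E1→Aggressive; E2→Aggressive; E3→Soft; E4→Soft.
Only (E2, Aggressive) has each player best-responding; Nash payoffs (9, 9).
Entrant earns 9 sequentially versus 9 at the Nash outcome: unchanged.

unchanged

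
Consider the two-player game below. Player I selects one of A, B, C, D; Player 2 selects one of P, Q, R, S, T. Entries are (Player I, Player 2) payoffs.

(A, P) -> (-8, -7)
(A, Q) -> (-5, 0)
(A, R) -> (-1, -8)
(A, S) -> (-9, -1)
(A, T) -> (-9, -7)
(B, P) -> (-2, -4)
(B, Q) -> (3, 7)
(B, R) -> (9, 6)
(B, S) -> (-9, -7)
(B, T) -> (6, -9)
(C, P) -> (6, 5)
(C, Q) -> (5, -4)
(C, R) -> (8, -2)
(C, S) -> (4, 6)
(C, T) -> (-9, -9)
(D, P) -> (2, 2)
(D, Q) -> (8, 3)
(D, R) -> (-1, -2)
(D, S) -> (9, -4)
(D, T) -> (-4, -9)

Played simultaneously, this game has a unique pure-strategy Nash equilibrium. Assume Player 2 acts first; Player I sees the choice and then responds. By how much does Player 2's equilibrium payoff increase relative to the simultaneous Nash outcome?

Backward induction with Player 2 moving first.
- P: Player I compares -8, -2, 6, 2 and picks C; Player 2 would get 5.
- Q: Player I compares -5, 3, 5, 8 and picks D; Player 2 would get 3.
- R: Player I compares -1, 9, 8, -1 and picks B; Player 2 would get 6.
- S: Player I compares -9, -9, 4, 9 and picks D; Player 2 would get -4.
- T: Player I compares -9, 6, -9, -4 and picks B; Player 2 would get -9.
Player 2's induced payoffs are 5, 3, 6, -4, -9, so Player 2 commits to R. Subgame-perfect outcome: (B, R) with payoffs (9, 6).
Under simultaneous play:
Player I's best replies: P→C; Q→D; R→B; S→D; T→B.
Player 2's best replies: A→Q; B→Q; C→S; D→Q.
The unique mutual best reply is (D, Q), giving (8, 3).
Player 2's commitment gain: 6 − 3 = 3.

3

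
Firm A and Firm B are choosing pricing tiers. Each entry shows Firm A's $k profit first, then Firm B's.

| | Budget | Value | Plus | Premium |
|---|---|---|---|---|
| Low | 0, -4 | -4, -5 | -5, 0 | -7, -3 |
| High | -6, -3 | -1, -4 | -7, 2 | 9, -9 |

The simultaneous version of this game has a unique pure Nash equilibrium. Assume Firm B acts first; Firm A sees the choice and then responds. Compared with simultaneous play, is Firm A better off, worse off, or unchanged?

unchanged

Work backward from Firm A's decision.
- Budget → Firm A plays Low (best of 0, -6); Firm B gets -4.
- Value → Firm A plays High (best of -4, -1); Firm B gets -4.
- Plus → Firm A plays Low (best of -5, -7); Firm B gets 0.
- Premium → Firm A plays High (best of -7, 9); Firm B gets -9.
Maximizing over -4, -4, 0, -9, Firm B chooses Plus. Subgame-perfect outcome: (Low, Plus) with payoffs (-5, 0).
For the simultaneous game, intersect best replies.
Firm A's best replies: Budget→Low; Value→High; Plus→Low; Premium→High.
Firm B's best replies: Low→Plus; High→Plus.
The unique mutual best reply is (Low, Plus), giving (-5, 0).
Firm A earns -5 sequentially versus -5 at the Nash outcome: unchanged.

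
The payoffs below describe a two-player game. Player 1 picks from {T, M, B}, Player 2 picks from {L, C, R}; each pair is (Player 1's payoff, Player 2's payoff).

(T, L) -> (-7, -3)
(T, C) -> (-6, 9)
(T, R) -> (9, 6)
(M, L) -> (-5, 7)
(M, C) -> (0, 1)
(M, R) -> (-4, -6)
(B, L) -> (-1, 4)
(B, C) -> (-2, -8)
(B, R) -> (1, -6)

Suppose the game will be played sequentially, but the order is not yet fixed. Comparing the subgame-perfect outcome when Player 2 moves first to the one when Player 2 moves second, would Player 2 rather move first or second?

first

If Player 1 leads: Player 2's best replies are T→C, M→L, B→L; Player 1's induced payoffs -6, -5, -1; outcome (B, L), payoffs (-1, 4).
If Player 2 leads: Player 1's best replies are L→B, C→M, R→T; Player 2's induced payoffs 4, 1, 6; outcome (T, R), payoffs (9, 6).
Player 2 gets 6 moving first and 4 moving second, so Player 2 prefers to move first.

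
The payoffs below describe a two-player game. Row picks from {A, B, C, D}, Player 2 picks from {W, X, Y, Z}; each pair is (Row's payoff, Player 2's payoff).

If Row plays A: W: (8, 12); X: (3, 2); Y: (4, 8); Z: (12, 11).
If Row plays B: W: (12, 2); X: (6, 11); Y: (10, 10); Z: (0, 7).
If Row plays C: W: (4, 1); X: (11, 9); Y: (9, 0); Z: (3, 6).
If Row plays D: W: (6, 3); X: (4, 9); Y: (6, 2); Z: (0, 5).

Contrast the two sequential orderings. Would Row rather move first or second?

If Row leads: Player 2's best replies are A→W, B→X, C→X, D→X; Row's induced payoffs 8, 6, 11, 4; outcome (C, X), payoffs (11, 9).
If Player 2 leads: Row's best replies are W→B, X→C, Y→B, Z→A; Player 2's induced payoffs 2, 9, 10, 11; outcome (A, Z), payoffs (12, 11).
Row gets 11 moving first and 12 moving second, so Row prefers to move second.

second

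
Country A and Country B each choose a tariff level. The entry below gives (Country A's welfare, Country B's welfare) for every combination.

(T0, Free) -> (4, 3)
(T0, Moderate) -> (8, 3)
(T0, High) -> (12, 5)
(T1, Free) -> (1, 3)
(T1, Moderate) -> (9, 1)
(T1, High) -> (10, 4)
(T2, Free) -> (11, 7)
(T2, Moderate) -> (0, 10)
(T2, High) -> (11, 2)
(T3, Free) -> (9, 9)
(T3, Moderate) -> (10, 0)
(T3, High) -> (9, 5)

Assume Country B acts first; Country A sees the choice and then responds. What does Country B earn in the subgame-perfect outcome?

7

Solve by backward induction (Country B leads).
- Free → Country A plays T2 (best of 4, 1, 11, 9); Country B gets 7.
- Moderate → Country A plays T3 (best of 8, 9, 0, 10); Country B gets 0.
- High → Country A plays T0 (best of 12, 10, 11, 9); Country B gets 5.
Country B's induced payoffs are 7, 0, 5, so Country B commits to Free. Subgame-perfect outcome: (T2, Free) with payoffs (11, 7).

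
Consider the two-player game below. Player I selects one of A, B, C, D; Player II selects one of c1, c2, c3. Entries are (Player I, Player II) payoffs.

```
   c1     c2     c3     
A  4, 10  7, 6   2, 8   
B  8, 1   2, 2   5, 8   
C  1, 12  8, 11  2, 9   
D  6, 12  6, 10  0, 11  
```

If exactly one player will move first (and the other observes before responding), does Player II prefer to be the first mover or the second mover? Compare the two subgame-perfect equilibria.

second

If Player I leads: Player II's best replies are A→c1, B→c3, C→c1, D→c1; Player I's induced payoffs 4, 5, 1, 6; outcome (D, c1), payoffs (6, 12).
If Player II leads: Player I's best replies are c1→B, c2→C, c3→B; Player II's induced payoffs 1, 11, 8; outcome (C, c2), payoffs (8, 11).
Player II gets 11 moving first and 12 moving second, so Player II prefers to move second.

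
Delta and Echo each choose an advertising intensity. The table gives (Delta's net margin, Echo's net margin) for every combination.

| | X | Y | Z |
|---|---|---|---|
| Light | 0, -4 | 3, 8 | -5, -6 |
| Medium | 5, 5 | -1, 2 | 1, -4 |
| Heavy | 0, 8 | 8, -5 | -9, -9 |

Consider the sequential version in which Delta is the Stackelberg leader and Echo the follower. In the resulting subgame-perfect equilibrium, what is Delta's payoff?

5

Work backward from Echo's decision.
- Light: BR = Y, leader payoff 3.
- Medium: BR = X, leader payoff 5.
- Heavy: BR = X, leader payoff 0.
Delta's induced payoffs are 3, 5, 0, so Delta commits to Medium. Subgame-perfect outcome: (Medium, X) with payoffs (5, 5).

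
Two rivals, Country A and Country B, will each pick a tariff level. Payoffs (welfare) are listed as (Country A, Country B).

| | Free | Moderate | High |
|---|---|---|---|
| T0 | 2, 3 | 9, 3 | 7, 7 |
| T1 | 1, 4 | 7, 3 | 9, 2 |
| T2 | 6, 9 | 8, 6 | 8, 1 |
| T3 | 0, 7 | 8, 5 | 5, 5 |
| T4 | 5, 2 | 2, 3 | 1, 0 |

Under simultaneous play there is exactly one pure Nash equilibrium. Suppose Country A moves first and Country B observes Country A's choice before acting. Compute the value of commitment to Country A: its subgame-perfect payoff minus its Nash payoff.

1

Solve by backward induction (Country A leads).
- T0: Country B compares 3, 3, 7 and picks High; Country A would get 7.
- T1: Country B compares 4, 3, 2 and picks Free; Country A would get 1.
- T2: Country B compares 9, 6, 1 and picks Free; Country A would get 6.
- T3: Country B compares 7, 5, 5 and picks Free; Country A would get 0.
- T4: Country B compares 2, 3, 0 and picks Moderate; Country A would get 2.
Country A's induced payoffs are 7, 1, 6, 0, 2, so Country A commits to T0. Subgame-perfect outcome: (T0, High) with payoffs (7, 7).
For the simultaneous game, intersect best replies.
Country A's best replies: Free→T2; Moderate→T0; High→T1.
Country B's best replies: T0→High; T1→Free; T2→Free; T3→Free; T4→Moderate.
Only (T2, Free) has each player best-responding; Nash payoffs (6, 9).
Country A's commitment gain: 7 − 6 = 1.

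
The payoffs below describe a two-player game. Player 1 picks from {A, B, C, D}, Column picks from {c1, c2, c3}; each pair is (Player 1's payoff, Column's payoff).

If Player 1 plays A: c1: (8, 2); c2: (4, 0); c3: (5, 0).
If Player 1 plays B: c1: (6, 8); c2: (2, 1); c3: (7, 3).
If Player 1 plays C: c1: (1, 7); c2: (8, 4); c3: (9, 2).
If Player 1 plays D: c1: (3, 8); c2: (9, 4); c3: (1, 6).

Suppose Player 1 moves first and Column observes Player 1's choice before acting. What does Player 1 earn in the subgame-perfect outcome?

Backward induction with Player 1 moving first.
- A: BR = c1, leader payoff 8.
- B: BR = c1, leader payoff 6.
- C: BR = c1, leader payoff 1.
- D: BR = c1, leader payoff 3.
Among 8, 6, 1, 3, the best is 8 at A. Subgame-perfect outcome: (A, c1) with payoffs (8, 2).

8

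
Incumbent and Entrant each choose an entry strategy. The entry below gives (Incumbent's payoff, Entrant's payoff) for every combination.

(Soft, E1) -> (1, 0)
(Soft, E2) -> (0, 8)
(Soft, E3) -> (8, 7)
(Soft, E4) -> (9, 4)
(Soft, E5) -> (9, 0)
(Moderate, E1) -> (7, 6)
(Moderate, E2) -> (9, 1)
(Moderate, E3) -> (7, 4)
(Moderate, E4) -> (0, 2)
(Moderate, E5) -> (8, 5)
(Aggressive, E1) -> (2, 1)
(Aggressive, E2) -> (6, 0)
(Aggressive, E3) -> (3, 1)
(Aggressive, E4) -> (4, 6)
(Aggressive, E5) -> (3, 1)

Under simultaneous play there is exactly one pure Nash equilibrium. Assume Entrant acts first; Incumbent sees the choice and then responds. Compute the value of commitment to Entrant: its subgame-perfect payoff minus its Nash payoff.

Incumbent best-responds to each possible Entrant move:
- E1 → Incumbent plays Moderate (best of 1, 7, 2); Entrant gets 6.
- E2 → Incumbent plays Moderate (best of 0, 9, 6); Entrant gets 1.
- E3 → Incumbent plays Soft (best of 8, 7, 3); Entrant gets 7.
- E4 → Incumbent plays Soft (best of 9, 0, 4); Entrant gets 4.
- E5 → Incumbent plays Soft (best of 9, 8, 3); Entrant gets 0.
Maximizing over 6, 1, 7, 4, 0, Entrant chooses E3. Subgame-perfect outcome: (Soft, E3) with payoffs (8, 7).
Now find the simultaneous Nash equilibrium.
Incumbent's best replies: E1→Moderate; E2→Moderate; E3→Soft; E4→Soft; E5→Soft.
Entrant's best replies: Soft→E2; Moderate→E1; Aggressive→E4.
The unique mutual best reply is (Moderate, E1), giving (7, 6).
Entrant's commitment gain: 7 − 6 = 1.

1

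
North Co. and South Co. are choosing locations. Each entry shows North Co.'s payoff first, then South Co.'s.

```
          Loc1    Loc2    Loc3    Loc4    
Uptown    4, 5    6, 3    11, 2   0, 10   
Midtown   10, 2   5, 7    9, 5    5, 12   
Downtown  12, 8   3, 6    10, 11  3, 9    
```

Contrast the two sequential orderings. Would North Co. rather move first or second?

first

If North Co. leads: South Co.'s best replies are Uptown→Loc4, Midtown→Loc4, Downtown→Loc3; North Co.'s induced payoffs 0, 5, 10; outcome (Downtown, Loc3), payoffs (10, 11).
If South Co. leads: North Co.'s best replies are Loc1→Downtown, Loc2→Uptown, Loc3→Uptown, Loc4→Midtown; South Co.'s induced payoffs 8, 3, 2, 12; outcome (Midtown, Loc4), payoffs (5, 12).
North Co. gets 10 moving first and 5 moving second, so North Co. prefers to move first.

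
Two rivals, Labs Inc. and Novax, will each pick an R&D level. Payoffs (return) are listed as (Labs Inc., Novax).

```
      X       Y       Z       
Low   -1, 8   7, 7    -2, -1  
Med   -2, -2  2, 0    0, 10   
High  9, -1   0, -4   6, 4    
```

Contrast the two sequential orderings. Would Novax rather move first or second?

If Labs Inc. leads: Novax's best replies are Low→X, Med→Z, High→Z; Labs Inc.'s induced payoffs -1, 0, 6; outcome (High, Z), payoffs (6, 4).
If Novax leads: Labs Inc.'s best replies are X→High, Y→Low, Z→High; Novax's induced payoffs -1, 7, 4; outcome (Low, Y), payoffs (7, 7).
Novax gets 7 moving first and 4 moving second, so Novax prefers to move first.

first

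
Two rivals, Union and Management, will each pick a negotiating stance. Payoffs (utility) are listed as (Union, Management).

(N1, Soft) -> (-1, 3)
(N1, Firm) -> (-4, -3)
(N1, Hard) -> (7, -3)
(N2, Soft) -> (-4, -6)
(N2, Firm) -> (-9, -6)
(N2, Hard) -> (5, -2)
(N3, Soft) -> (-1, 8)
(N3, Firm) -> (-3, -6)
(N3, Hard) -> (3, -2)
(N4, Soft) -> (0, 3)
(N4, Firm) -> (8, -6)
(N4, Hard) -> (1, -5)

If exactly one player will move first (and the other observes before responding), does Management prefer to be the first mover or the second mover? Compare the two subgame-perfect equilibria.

If Union leads: Management's best replies are N1→Soft, N2→Hard, N3→Soft, N4→Soft; Union's induced payoffs -1, 5, -1, 0; outcome (N2, Hard), payoffs (5, -2).
If Management leads: Union's best replies are Soft→N4, Firm→N4, Hard→N1; Management's induced payoffs 3, -6, -3; outcome (N4, Soft), payoffs (0, 3).
Management gets 3 moving first and -2 moving second, so Management prefers to move first.

first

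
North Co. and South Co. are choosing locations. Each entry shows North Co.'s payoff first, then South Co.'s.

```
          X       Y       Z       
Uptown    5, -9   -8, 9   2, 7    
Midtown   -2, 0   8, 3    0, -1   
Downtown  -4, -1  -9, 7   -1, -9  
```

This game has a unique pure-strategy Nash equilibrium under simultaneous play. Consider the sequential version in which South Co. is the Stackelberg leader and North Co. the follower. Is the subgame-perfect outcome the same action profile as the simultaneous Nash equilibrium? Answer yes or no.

no

Work backward from North Co.'s decision.
- X: BR = Uptown, leader payoff -9.
- Y: BR = Midtown, leader payoff 3.
- Z: BR = Uptown, leader payoff 7.
South Co.'s induced payoffs are -9, 3, 7, so South Co. commits to Z. Subgame-perfect outcome: (Uptown, Z) with payoffs (2, 7).
For the simultaneous game, intersect best replies.
North Co.'s best replies: X→Uptown; Y→Midtown; Z→Uptown.
South Co.'s best replies: Uptown→Y; Midtown→Y; Downtown→Y.
The unique mutual best reply is (Midtown, Y), giving (8, 3).
Sequential outcome (Uptown, Z) differs from the Nash profile (Midtown, Y).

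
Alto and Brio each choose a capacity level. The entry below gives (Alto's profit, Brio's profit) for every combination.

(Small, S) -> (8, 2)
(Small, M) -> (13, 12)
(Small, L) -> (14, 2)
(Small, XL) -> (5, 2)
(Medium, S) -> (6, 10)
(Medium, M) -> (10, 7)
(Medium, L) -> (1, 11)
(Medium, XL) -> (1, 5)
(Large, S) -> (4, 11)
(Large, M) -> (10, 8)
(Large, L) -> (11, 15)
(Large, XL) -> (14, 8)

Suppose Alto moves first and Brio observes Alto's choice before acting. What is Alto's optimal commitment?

Small

Solve by backward induction (Alto leads).
- Small: BR = M, leader payoff 13.
- Medium: BR = L, leader payoff 1.
- Large: BR = L, leader payoff 11.
Maximizing over 13, 1, 11, Alto chooses Small. Subgame-perfect outcome: (Small, M) with payoffs (13, 12).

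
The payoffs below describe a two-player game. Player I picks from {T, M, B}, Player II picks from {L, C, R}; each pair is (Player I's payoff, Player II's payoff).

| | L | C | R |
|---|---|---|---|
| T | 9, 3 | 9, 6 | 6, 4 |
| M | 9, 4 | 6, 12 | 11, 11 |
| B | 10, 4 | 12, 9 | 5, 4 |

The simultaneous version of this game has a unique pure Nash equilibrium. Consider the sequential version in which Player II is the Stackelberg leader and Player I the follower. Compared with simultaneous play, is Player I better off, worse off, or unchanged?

Solve by backward induction (Player II leads).
- L → Player I plays B (best of 9, 9, 10); Player II gets 4.
- C → Player I plays B (best of 9, 6, 12); Player II gets 9.
- R → Player I plays M (best of 6, 11, 5); Player II gets 11.
Among 4, 9, 11, the best is 11 at R. Subgame-perfect outcome: (M, R) with payoffs (11, 11).
Now find the simultaneous Nash equilibrium.
Player I's best replies: L→B; C→B; R→M.
Player II's best replies: T→C; M→C; B→C.
Only (B, C) has each player best-responding; Nash payoffs (12, 9).
Player I earns 11 sequentially versus 12 at the Nash outcome: worse off.

worse off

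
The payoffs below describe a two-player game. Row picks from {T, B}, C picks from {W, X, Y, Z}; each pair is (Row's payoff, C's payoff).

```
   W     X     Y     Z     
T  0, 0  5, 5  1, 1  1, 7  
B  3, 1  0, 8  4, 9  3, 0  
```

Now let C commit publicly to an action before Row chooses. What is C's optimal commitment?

Solve by backward induction (C leads).
- W: BR = B, leader payoff 1.
- X: BR = T, leader payoff 5.
- Y: BR = B, leader payoff 9.
- Z: BR = B, leader payoff 0.
Among 1, 5, 9, 0, the best is 9 at Y. Subgame-perfect outcome: (B, Y) with payoffs (4, 9).

Y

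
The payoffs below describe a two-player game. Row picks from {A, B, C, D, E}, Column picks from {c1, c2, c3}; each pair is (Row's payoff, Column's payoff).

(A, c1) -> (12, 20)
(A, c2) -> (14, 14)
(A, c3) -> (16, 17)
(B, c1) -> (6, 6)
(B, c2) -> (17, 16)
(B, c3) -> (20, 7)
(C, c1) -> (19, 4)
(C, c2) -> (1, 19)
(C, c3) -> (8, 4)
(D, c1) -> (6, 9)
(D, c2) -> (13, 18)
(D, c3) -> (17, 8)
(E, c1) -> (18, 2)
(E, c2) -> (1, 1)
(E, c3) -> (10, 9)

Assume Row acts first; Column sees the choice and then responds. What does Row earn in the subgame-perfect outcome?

17

Solve by backward induction (Row leads).
- A: Column compares 20, 14, 17 and picks c1; Row would get 12.
- B: Column compares 6, 16, 7 and picks c2; Row would get 17.
- C: Column compares 4, 19, 4 and picks c2; Row would get 1.
- D: Column compares 9, 18, 8 and picks c2; Row would get 13.
- E: Column compares 2, 1, 9 and picks c3; Row would get 10.
Row's induced payoffs are 12, 17, 1, 13, 10, so Row commits to B. Subgame-perfect outcome: (B, c2) with payoffs (17, 16).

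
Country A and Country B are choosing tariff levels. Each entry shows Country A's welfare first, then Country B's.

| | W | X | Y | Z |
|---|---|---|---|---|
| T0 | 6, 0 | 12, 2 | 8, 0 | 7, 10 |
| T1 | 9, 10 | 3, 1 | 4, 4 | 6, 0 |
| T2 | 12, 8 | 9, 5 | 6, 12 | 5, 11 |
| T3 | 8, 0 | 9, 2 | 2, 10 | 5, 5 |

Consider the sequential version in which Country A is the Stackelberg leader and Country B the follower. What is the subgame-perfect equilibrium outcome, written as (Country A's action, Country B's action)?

(T1, W)

Country B best-responds to each possible Country A move:
- T0: Country B compares 0, 2, 0, 10 and picks Z; Country A would get 7.
- T1: Country B compares 10, 1, 4, 0 and picks W; Country A would get 9.
- T2: Country B compares 8, 5, 12, 11 and picks Y; Country A would get 6.
- T3: Country B compares 0, 2, 10, 5 and picks Y; Country A would get 2.
Maximizing over 7, 9, 6, 2, Country A chooses T1. Subgame-perfect outcome: (T1, W) with payoffs (9, 10).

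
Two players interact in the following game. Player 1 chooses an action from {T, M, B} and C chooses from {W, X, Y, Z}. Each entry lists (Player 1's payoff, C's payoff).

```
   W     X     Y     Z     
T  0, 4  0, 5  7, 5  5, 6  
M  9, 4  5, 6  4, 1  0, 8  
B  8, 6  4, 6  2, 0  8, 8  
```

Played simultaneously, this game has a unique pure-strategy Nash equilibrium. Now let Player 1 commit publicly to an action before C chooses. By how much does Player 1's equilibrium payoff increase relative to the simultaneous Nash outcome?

0

Backward induction with Player 1 moving first.
- T → C plays Z (best of 4, 5, 5, 6); Player 1 gets 5.
- M → C plays Z (best of 4, 6, 1, 8); Player 1 gets 0.
- B → C plays Z (best of 6, 6, 0, 8); Player 1 gets 8.
Among 5, 0, 8, the best is 8 at B. Subgame-perfect outcome: (B, Z) with payoffs (8, 8).
Under simultaneous play:
Player 1's best replies: W→M; X→M; Y→T; Z→B.
C's best replies: T→Z; M→Z; B→Z.
The unique mutual best reply is (B, Z), giving (8, 8).
Player 1's commitment gain: 8 − 8 = 0.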